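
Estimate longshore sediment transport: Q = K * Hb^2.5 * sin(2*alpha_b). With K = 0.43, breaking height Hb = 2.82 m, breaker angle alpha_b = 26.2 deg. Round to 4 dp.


Q = K * Hb^2.5 * sin(2 * alpha_b)
Hb^2.5 = 2.82^2.5 = 13.354351
sin(2 * 26.2) = sin(52.4) = 0.792290
Q = 0.43 * 13.354351 * 0.792290
Q = 4.5496 m^3/s

4.5496


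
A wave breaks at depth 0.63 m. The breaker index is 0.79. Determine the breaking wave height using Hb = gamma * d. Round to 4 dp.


Hb = gamma * d
Hb = 0.79 * 0.63
Hb = 0.4977 m

0.4977


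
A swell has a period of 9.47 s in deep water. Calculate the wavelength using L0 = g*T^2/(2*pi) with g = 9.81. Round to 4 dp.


L0 = g * T^2 / (2 * pi)
L0 = 9.81 * 9.47^2 / (2 * pi)
L0 = 9.81 * 89.6809 / 6.28319
L0 = 879.7696 / 6.28319
L0 = 140.0197 m

140.0197


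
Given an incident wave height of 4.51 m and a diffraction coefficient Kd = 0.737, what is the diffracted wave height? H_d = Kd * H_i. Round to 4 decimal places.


H_d = Kd * H_i
H_d = 0.737 * 4.51
H_d = 3.3239 m

3.3239


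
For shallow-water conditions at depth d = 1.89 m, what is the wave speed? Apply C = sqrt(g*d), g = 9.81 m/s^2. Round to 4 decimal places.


Using the shallow-water approximation:
C = sqrt(g * d) = sqrt(9.81 * 1.89)
C = sqrt(18.5409)
C = 4.3059 m/s

4.3059


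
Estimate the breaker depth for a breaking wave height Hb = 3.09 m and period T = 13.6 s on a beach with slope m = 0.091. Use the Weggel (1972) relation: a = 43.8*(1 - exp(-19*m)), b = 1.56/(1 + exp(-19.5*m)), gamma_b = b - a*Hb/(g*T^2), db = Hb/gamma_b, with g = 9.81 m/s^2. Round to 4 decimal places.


a = 43.8 * (1 - exp(-19 * m))
exp(-19 * 0.091) = exp(-1.7290) = 0.177462
a = 43.8 * (1 - 0.177462) = 36.027174
b = 1.56 / (1 + exp(-19.5 * m))
exp(-19.5 * 0.091) = exp(-1.7745) = 0.169568
b = 1.56 / (1 + 0.169568) = 1.333826
Hb / (g * T^2) = 3.09 / (9.81 * 13.6^2) = 3.09 / 1814.4576 = 0.00170299
gamma_b = b - a * Hb/(g*T^2) = 1.333826 - 36.027174 * 0.00170299 = 1.272472
db = Hb / gamma_b = 3.09 / 1.272472
db = 2.4283 m

2.4283


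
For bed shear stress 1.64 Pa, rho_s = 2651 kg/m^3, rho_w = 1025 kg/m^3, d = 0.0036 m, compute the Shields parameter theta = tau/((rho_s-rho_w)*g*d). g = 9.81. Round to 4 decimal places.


theta = tau / ((rho_s - rho_w) * g * d)
rho_s - rho_w = 2651 - 1025 = 1626
Denominator = 1626 * 9.81 * 0.0036 = 57.423816
theta = 1.64 / 57.423816
theta = 0.0286

0.0286


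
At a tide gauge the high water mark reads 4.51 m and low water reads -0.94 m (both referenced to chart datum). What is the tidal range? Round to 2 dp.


Tidal range = High water - Low water
Tidal range = 4.51 - (-0.94)
Tidal range = 5.45 m

5.45


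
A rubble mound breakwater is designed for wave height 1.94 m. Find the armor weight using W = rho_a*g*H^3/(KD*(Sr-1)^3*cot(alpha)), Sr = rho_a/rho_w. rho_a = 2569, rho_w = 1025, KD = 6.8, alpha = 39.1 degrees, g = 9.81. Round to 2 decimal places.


Sr = rho_a / rho_w = 2569 / 1025 = 2.506341
(Sr - 1) = 1.506341
(Sr - 1)^3 = 3.417986
cot(39.1) = 1 / tan(39.1) = 1 / 0.812678 = 1.230500
Numerator = 2569 * 9.81 * 1.94^3 = 184008.6764
Denominator = 6.8 * 3.417986 * 1.230500 = 28.599650
W = 184008.6764 / 28.599650
W = 6433.95 N

6433.95


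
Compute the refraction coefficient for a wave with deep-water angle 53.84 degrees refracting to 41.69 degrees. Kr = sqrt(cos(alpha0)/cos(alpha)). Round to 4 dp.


Kr = sqrt(cos(alpha0) / cos(alpha))
cos(53.84) = 0.590042
cos(41.69) = 0.746754
Kr = sqrt(0.590042 / 0.746754)
Kr = sqrt(0.790142)
Kr = 0.8889

0.8889


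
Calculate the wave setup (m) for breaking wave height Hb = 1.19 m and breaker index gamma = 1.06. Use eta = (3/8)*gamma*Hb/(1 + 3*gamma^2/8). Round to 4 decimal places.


eta = (3/8) * gamma * Hb / (1 + 3*gamma^2/8)
Numerator = (3/8) * 1.06 * 1.19 = 0.473025
Denominator = 1 + 3*1.06^2/8 = 1 + 0.421350 = 1.421350
eta = 0.473025 / 1.421350
eta = 0.3328 m

0.3328


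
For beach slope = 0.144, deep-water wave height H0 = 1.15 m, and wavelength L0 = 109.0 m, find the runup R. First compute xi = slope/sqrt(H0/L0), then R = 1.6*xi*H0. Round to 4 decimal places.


xi = slope / sqrt(H0/L0)
H0/L0 = 1.15/109.0 = 0.010550
sqrt(0.010550) = 0.102715
xi = 0.144 / 0.102715 = 1.401932
R = 1.6 * xi * H0 = 1.6 * 1.401932 * 1.15
R = 2.5796 m

2.5796


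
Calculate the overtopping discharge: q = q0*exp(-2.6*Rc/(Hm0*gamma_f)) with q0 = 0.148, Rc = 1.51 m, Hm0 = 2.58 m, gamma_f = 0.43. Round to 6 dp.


q = q0 * exp(-2.6 * Rc / (Hm0 * gamma_f))
Exponent = -2.6 * 1.51 / (2.58 * 0.43)
= -2.6 * 1.51 / 1.1094
= -3.538850
exp(-3.538850) = 0.029047
q = 0.148 * 0.029047
q = 0.004299 m^3/s/m

0.004299


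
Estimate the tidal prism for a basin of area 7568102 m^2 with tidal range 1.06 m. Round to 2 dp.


Tidal prism = Area * Tidal range
P = 7568102 * 1.06
P = 8022188.12 m^3

8022188.12


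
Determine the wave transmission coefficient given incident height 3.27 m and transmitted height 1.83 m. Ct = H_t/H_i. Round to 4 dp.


Ct = H_t / H_i
Ct = 1.83 / 3.27
Ct = 0.5596

0.5596


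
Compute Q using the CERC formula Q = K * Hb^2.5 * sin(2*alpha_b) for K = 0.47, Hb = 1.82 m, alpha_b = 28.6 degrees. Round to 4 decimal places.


Q = K * Hb^2.5 * sin(2 * alpha_b)
Hb^2.5 = 1.82^2.5 = 4.468672
sin(2 * 28.6) = sin(57.2) = 0.840567
Q = 0.47 * 4.468672 * 0.840567
Q = 1.7654 m^3/s

1.7654


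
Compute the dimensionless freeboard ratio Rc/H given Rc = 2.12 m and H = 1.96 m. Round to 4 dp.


Relative freeboard = Rc / H
= 2.12 / 1.96
= 1.0816

1.0816


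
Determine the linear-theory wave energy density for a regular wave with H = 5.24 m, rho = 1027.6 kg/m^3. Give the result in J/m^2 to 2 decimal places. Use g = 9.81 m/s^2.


E = (1/8) * rho * g * H^2
E = (1/8) * 1027.6 * 9.81 * 5.24^2
E = 0.125 * 1027.6 * 9.81 * 27.4576
E = 34599.17 J/m^2

34599.17


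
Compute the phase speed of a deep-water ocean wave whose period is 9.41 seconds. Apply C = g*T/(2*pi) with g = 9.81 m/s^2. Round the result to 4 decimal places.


We use the deep-water celerity formula:
C = g * T / (2 * pi)
C = 9.81 * 9.41 / (2 * 3.14159...)
C = 92.312100 / 6.283185
C = 14.6919 m/s

14.6919


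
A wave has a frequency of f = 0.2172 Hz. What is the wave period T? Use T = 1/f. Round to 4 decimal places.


T = 1 / f
T = 1 / 0.2172
T = 4.6041 s

4.6041


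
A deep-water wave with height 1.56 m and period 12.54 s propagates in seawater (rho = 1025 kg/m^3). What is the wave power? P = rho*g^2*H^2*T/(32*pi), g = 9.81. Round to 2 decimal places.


P = rho * g^2 * H^2 * T / (32 * pi)
P = 1025 * 9.81^2 * 1.56^2 * 12.54 / (32 * pi)
P = 1025 * 96.2361 * 2.4336 * 12.54 / 100.53096
P = 29943.93 W/m

29943.93


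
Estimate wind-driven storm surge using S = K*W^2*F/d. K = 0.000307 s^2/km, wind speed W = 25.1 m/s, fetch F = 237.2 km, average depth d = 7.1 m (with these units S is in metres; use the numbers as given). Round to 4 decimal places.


S = K * W^2 * F / d
W^2 = 25.1^2 = 630.01
S = 0.000307 * 630.01 * 237.2 / 7.1
Numerator = 0.000307 * 630.01 * 237.2 = 45.877580
S = 45.877580 / 7.1 = 6.4616 m

6.4616


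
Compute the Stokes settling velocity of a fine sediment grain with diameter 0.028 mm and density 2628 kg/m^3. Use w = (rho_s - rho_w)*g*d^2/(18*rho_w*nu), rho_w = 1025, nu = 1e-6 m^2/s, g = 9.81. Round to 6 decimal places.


w = (rho_s - rho_w) * g * d^2 / (18 * rho_w * nu)
d = 0.028 mm = 0.000028 m
rho_s - rho_w = 2628 - 1025 = 1603
Numerator = 1603 * 9.81 * (0.000028)^2 = 0.000012328737
Denominator = 18 * 1025 * 1e-6 = 0.018450
w = 0.000668 m/s

0.000668


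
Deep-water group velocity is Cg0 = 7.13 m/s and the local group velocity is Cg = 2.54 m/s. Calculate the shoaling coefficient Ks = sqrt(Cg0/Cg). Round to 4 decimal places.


Ks = sqrt(Cg0 / Cg)
Ks = sqrt(7.13 / 2.54)
Ks = sqrt(2.8071)
Ks = 1.6754

1.6754


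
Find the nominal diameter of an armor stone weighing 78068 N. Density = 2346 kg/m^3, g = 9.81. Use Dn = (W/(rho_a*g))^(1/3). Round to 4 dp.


V = W / (rho_a * g)
V = 78068 / (2346 * 9.81)
V = 78068 / 23014.26
V = 3.392158 m^3
Dn = V^(1/3) = 3.392158^(1/3)
Dn = 1.5025 m

1.5025


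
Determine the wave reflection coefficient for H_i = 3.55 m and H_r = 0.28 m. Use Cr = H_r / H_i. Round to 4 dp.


Cr = H_r / H_i
Cr = 0.28 / 3.55
Cr = 0.0789

0.0789


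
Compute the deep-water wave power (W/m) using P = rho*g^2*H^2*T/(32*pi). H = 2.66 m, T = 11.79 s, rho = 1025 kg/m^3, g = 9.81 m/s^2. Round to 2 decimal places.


P = rho * g^2 * H^2 * T / (32 * pi)
P = 1025 * 9.81^2 * 2.66^2 * 11.79 / (32 * pi)
P = 1025 * 96.2361 * 7.0756 * 11.79 / 100.53096
P = 81853.85 W/m

81853.85


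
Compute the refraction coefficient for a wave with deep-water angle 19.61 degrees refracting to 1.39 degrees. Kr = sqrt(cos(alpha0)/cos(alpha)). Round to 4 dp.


Kr = sqrt(cos(alpha0) / cos(alpha))
cos(19.61) = 0.941999
cos(1.39) = 0.999706
Kr = sqrt(0.941999 / 0.999706)
Kr = sqrt(0.942276)
Kr = 0.9707

0.9707


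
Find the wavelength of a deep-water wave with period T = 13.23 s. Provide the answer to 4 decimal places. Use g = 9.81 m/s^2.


L0 = g * T^2 / (2 * pi)
L0 = 9.81 * 13.23^2 / (2 * pi)
L0 = 9.81 * 175.0329 / 6.28319
L0 = 1717.0727 / 6.28319
L0 = 273.2806 m

273.2806


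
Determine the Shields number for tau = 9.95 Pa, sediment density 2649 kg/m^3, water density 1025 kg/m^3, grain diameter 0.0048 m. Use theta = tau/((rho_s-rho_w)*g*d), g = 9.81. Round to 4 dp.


theta = tau / ((rho_s - rho_w) * g * d)
rho_s - rho_w = 2649 - 1025 = 1624
Denominator = 1624 * 9.81 * 0.0048 = 76.470912
theta = 9.95 / 76.470912
theta = 0.1301

0.1301


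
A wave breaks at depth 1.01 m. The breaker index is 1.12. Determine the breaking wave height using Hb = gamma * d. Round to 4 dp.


Hb = gamma * d
Hb = 1.12 * 1.01
Hb = 1.1312 m

1.1312


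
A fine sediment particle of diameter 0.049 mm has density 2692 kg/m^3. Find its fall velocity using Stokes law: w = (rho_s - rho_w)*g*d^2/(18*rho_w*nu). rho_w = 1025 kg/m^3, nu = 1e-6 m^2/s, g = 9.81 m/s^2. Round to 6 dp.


w = (rho_s - rho_w) * g * d^2 / (18 * rho_w * nu)
d = 0.049 mm = 0.000049 m
rho_s - rho_w = 2692 - 1025 = 1667
Numerator = 1667 * 9.81 * (0.000049)^2 = 0.000039264201
Denominator = 18 * 1025 * 1e-6 = 0.018450
w = 0.002128 m/s

0.002128


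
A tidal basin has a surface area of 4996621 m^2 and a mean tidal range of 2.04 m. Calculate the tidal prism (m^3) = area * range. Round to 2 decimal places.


Tidal prism = Area * Tidal range
P = 4996621 * 2.04
P = 10193106.84 m^3

10193106.84


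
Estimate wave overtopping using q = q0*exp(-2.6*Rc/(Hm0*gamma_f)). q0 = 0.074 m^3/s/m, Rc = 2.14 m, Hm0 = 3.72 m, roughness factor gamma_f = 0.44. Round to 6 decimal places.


q = q0 * exp(-2.6 * Rc / (Hm0 * gamma_f))
Exponent = -2.6 * 2.14 / (3.72 * 0.44)
= -2.6 * 2.14 / 1.6368
= -3.399316
exp(-3.399316) = 0.033396
q = 0.074 * 0.033396
q = 0.002471 m^3/s/m

0.002471


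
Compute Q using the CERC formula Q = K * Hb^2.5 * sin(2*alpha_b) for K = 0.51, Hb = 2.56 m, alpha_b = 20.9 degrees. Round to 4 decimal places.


Q = K * Hb^2.5 * sin(2 * alpha_b)
Hb^2.5 = 2.56^2.5 = 10.485760
sin(2 * 20.9) = sin(41.8) = 0.666532
Q = 0.51 * 10.485760 * 0.666532
Q = 3.5644 m^3/s

3.5644


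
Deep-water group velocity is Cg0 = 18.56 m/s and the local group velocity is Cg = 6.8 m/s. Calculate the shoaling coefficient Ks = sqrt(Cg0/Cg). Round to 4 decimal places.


Ks = sqrt(Cg0 / Cg)
Ks = sqrt(18.56 / 6.8)
Ks = sqrt(2.7294)
Ks = 1.6521

1.6521


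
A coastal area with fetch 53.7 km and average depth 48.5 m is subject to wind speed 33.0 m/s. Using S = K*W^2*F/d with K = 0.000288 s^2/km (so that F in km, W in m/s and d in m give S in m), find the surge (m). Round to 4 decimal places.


S = K * W^2 * F / d
W^2 = 33.0^2 = 1089.00
S = 0.000288 * 1089.00 * 53.7 / 48.5
Numerator = 0.000288 * 1089.00 * 53.7 = 16.842038
S = 16.842038 / 48.5 = 0.3473 m

0.3473


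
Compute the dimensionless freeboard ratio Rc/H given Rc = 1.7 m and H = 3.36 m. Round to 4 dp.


Relative freeboard = Rc / H
= 1.7 / 3.36
= 0.5060

0.5060


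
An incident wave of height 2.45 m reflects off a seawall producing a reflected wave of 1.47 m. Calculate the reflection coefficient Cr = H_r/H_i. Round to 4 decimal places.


Cr = H_r / H_i
Cr = 1.47 / 2.45
Cr = 0.6000

0.6000


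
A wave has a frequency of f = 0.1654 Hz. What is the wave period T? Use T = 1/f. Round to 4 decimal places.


T = 1 / f
T = 1 / 0.1654
T = 6.0459 s

6.0459


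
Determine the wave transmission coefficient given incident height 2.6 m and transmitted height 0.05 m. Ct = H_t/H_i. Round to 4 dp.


Ct = H_t / H_i
Ct = 0.05 / 2.6
Ct = 0.0192

0.0192


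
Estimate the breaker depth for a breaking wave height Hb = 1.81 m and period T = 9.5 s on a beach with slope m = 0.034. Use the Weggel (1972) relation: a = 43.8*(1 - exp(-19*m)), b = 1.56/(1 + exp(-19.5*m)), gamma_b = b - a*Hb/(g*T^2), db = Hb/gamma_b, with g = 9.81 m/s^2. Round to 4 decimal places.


a = 43.8 * (1 - exp(-19 * m))
exp(-19 * 0.034) = exp(-0.6460) = 0.524138
a = 43.8 * (1 - 0.524138) = 20.842749
b = 1.56 / (1 + exp(-19.5 * m))
exp(-19.5 * 0.034) = exp(-0.6630) = 0.515303
b = 1.56 / (1 + 0.515303) = 1.029497
Hb / (g * T^2) = 1.81 / (9.81 * 9.5^2) = 1.81 / 885.3525 = 0.00204438
gamma_b = b - a * Hb/(g*T^2) = 1.029497 - 20.842749 * 0.00204438 = 0.986886
db = Hb / gamma_b = 1.81 / 0.986886
db = 1.8341 m

1.8341


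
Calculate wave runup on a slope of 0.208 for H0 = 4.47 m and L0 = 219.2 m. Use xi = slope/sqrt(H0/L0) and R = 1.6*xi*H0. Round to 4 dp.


xi = slope / sqrt(H0/L0)
H0/L0 = 4.47/219.2 = 0.020392
sqrt(0.020392) = 0.142802
xi = 0.208 / 0.142802 = 1.456565
R = 1.6 * xi * H0 = 1.6 * 1.456565 * 4.47
R = 10.4174 m

10.4174


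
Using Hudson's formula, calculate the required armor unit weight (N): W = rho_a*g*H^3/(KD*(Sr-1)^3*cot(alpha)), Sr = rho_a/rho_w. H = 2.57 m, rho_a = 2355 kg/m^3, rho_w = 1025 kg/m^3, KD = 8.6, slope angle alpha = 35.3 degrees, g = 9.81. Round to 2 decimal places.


Sr = rho_a / rho_w = 2355 / 1025 = 2.297561
(Sr - 1) = 1.297561
(Sr - 1)^3 = 2.184657
cot(35.3) = 1 / tan(35.3) = 1 / 0.708039 = 1.412351
Numerator = 2355 * 9.81 * 2.57^3 = 392156.3835
Denominator = 8.6 * 2.184657 * 1.412351 = 26.535319
W = 392156.3835 / 26.535319
W = 14778.66 N

14778.66


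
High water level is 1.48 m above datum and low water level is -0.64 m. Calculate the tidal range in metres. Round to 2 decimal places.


Tidal range = High water - Low water
Tidal range = 1.48 - (-0.64)
Tidal range = 2.12 m

2.12


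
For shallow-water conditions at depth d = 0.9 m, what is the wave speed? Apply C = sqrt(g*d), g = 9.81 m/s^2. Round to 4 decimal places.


Using the shallow-water approximation:
C = sqrt(g * d) = sqrt(9.81 * 0.9)
C = sqrt(8.8290)
C = 2.9714 m/s

2.9714


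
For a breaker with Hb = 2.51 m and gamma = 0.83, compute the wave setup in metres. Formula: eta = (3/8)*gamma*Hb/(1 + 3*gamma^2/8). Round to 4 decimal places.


eta = (3/8) * gamma * Hb / (1 + 3*gamma^2/8)
Numerator = (3/8) * 0.83 * 2.51 = 0.781237
Denominator = 1 + 3*0.83^2/8 = 1 + 0.258338 = 1.258338
eta = 0.781237 / 1.258338
eta = 0.6208 m

0.6208


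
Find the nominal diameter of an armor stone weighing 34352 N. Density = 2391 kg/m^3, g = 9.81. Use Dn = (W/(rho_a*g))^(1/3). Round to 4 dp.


V = W / (rho_a * g)
V = 34352 / (2391 * 9.81)
V = 34352 / 23455.71
V = 1.464547 m^3
Dn = V^(1/3) = 1.464547^(1/3)
Dn = 1.1356 m

1.1356


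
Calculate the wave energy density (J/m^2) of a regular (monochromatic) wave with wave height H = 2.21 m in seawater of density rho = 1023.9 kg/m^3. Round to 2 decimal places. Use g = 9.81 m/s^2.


E = (1/8) * rho * g * H^2
E = (1/8) * 1023.9 * 9.81 * 2.21^2
E = 0.125 * 1023.9 * 9.81 * 4.8841
E = 6132.27 J/m^2

6132.27


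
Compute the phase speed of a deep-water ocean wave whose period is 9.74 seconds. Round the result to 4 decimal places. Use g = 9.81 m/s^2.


We use the deep-water celerity formula:
C = g * T / (2 * pi)
C = 9.81 * 9.74 / (2 * 3.14159...)
C = 95.549400 / 6.283185
C = 15.2072 m/s

15.2072


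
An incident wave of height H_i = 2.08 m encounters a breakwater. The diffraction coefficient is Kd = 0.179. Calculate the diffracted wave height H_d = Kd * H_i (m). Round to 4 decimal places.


H_d = Kd * H_i
H_d = 0.179 * 2.08
H_d = 0.3723 m

0.3723


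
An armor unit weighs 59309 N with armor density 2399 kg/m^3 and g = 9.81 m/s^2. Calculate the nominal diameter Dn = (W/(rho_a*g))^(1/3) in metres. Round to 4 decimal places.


V = W / (rho_a * g)
V = 59309 / (2399 * 9.81)
V = 59309 / 23534.19
V = 2.520121 m^3
Dn = V^(1/3) = 2.520121^(1/3)
Dn = 1.3608 m

1.3608


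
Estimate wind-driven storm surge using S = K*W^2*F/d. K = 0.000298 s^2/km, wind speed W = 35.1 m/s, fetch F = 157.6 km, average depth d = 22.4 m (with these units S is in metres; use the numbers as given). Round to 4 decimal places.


S = K * W^2 * F / d
W^2 = 35.1^2 = 1232.01
S = 0.000298 * 1232.01 * 157.6 / 22.4
Numerator = 0.000298 * 1232.01 * 157.6 = 57.861103
S = 57.861103 / 22.4 = 2.5831 m

2.5831


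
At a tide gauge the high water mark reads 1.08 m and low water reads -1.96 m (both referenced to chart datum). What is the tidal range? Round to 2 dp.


Tidal range = High water - Low water
Tidal range = 1.08 - (-1.96)
Tidal range = 3.04 m

3.04


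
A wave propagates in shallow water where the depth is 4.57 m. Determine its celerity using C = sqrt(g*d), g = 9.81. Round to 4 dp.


Using the shallow-water approximation:
C = sqrt(g * d) = sqrt(9.81 * 4.57)
C = sqrt(44.8317)
C = 6.6956 m/s

6.6956


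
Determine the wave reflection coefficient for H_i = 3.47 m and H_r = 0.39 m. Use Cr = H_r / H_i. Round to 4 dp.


Cr = H_r / H_i
Cr = 0.39 / 3.47
Cr = 0.1124

0.1124


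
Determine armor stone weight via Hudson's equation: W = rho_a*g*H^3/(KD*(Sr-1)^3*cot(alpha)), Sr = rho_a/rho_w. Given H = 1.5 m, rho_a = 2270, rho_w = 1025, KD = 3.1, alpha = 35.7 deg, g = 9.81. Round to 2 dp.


Sr = rho_a / rho_w = 2270 / 1025 = 2.214634
(Sr - 1) = 1.214634
(Sr - 1)^3 = 1.791994
cot(35.7) = 1 / tan(35.7) = 1 / 0.718573 = 1.391647
Numerator = 2270 * 9.81 * 1.5^3 = 75156.8625
Denominator = 3.1 * 1.791994 * 1.391647 = 7.730851
W = 75156.8625 / 7.730851
W = 9721.68 N

9721.68


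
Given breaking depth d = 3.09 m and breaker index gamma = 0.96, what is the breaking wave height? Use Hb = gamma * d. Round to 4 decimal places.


Hb = gamma * d
Hb = 0.96 * 3.09
Hb = 2.9664 m

2.9664


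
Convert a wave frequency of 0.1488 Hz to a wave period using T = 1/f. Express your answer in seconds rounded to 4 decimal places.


T = 1 / f
T = 1 / 0.1488
T = 6.7204 s

6.7204


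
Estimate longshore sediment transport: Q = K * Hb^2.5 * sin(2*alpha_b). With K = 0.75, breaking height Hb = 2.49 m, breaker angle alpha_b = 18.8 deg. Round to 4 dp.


Q = K * Hb^2.5 * sin(2 * alpha_b)
Hb^2.5 = 2.49^2.5 = 9.783593
sin(2 * 18.8) = sin(37.6) = 0.610145
Q = 0.75 * 9.783593 * 0.610145
Q = 4.4771 m^3/s

4.4771


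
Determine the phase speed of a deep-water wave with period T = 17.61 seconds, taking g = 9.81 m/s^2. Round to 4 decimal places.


We use the deep-water celerity formula:
C = g * T / (2 * pi)
C = 9.81 * 17.61 / (2 * 3.14159...)
C = 172.754100 / 6.283185
C = 27.4947 m/s

27.4947


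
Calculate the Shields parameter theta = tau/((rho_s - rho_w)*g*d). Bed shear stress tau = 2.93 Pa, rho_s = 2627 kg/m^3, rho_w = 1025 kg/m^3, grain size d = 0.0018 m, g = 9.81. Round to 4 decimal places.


theta = tau / ((rho_s - rho_w) * g * d)
rho_s - rho_w = 2627 - 1025 = 1602
Denominator = 1602 * 9.81 * 0.0018 = 28.288116
theta = 2.93 / 28.288116
theta = 0.1036

0.1036


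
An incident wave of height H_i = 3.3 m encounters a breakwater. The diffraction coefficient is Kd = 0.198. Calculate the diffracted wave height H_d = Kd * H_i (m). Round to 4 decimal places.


H_d = Kd * H_i
H_d = 0.198 * 3.3
H_d = 0.6534 m

0.6534


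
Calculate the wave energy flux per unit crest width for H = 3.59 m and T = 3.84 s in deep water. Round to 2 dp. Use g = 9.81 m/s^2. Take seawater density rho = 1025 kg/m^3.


P = rho * g^2 * H^2 * T / (32 * pi)
P = 1025 * 9.81^2 * 3.59^2 * 3.84 / (32 * pi)
P = 1025 * 96.2361 * 12.8881 * 3.84 / 100.53096
P = 48560.39 W/m

48560.39


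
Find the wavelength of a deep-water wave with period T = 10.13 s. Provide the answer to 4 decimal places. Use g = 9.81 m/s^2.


L0 = g * T^2 / (2 * pi)
L0 = 9.81 * 10.13^2 / (2 * pi)
L0 = 9.81 * 102.6169 / 6.28319
L0 = 1006.6718 / 6.28319
L0 = 160.2168 m

160.2168


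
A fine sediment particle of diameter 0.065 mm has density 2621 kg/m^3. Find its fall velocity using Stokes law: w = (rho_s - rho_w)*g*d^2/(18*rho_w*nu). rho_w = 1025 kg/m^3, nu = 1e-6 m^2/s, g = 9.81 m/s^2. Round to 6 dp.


w = (rho_s - rho_w) * g * d^2 / (18 * rho_w * nu)
d = 0.065 mm = 0.000065 m
rho_s - rho_w = 2621 - 1025 = 1596
Numerator = 1596 * 9.81 * (0.000065)^2 = 0.000066149811
Denominator = 18 * 1025 * 1e-6 = 0.018450
w = 0.003585 m/s

0.003585


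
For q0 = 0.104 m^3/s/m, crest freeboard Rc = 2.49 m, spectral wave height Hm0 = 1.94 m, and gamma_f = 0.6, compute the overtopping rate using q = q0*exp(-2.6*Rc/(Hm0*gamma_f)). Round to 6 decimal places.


q = q0 * exp(-2.6 * Rc / (Hm0 * gamma_f))
Exponent = -2.6 * 2.49 / (1.94 * 0.6)
= -2.6 * 2.49 / 1.1640
= -5.561856
exp(-5.561856) = 0.003842
q = 0.104 * 0.003842
q = 0.000400 m^3/s/m

0.000400


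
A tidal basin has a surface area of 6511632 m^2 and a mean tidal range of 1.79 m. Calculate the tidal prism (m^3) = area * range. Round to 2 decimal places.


Tidal prism = Area * Tidal range
P = 6511632 * 1.79
P = 11655821.28 m^3

11655821.28


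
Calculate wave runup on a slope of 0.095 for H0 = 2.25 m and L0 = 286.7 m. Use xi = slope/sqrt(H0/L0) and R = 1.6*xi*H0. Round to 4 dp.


xi = slope / sqrt(H0/L0)
H0/L0 = 2.25/286.7 = 0.007848
sqrt(0.007848) = 0.088589
xi = 0.095 / 0.088589 = 1.072374
R = 1.6 * xi * H0 = 1.6 * 1.072374 * 2.25
R = 3.8605 m

3.8605


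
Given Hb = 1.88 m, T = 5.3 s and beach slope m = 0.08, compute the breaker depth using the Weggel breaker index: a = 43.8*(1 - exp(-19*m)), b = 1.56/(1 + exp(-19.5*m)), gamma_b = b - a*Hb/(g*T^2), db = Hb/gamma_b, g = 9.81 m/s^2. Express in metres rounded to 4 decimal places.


a = 43.8 * (1 - exp(-19 * m))
exp(-19 * 0.08) = exp(-1.5200) = 0.218712
a = 43.8 * (1 - 0.218712) = 34.220419
b = 1.56 / (1 + exp(-19.5 * m))
exp(-19.5 * 0.08) = exp(-1.5600) = 0.210136
b = 1.56 / (1 + 0.210136) = 1.289111
Hb / (g * T^2) = 1.88 / (9.81 * 5.3^2) = 1.88 / 275.5629 = 0.00682240
gamma_b = b - a * Hb/(g*T^2) = 1.289111 - 34.220419 * 0.00682240 = 1.055646
db = Hb / gamma_b = 1.88 / 1.055646
db = 1.7809 m

1.7809


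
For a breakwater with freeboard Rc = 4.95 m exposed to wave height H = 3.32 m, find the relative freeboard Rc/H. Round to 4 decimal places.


Relative freeboard = Rc / H
= 4.95 / 3.32
= 1.4910

1.4910


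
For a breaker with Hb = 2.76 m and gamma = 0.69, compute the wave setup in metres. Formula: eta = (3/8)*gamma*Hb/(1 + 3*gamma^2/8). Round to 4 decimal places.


eta = (3/8) * gamma * Hb / (1 + 3*gamma^2/8)
Numerator = (3/8) * 0.69 * 2.76 = 0.714150
Denominator = 1 + 3*0.69^2/8 = 1 + 0.178538 = 1.178538
eta = 0.714150 / 1.178538
eta = 0.6060 m

0.6060


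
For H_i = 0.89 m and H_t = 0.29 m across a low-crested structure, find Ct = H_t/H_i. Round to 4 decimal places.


Ct = H_t / H_i
Ct = 0.29 / 0.89
Ct = 0.3258

0.3258


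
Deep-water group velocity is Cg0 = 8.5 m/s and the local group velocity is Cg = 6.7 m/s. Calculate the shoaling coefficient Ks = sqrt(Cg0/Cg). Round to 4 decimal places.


Ks = sqrt(Cg0 / Cg)
Ks = sqrt(8.5 / 6.7)
Ks = sqrt(1.2687)
Ks = 1.1263

1.1263


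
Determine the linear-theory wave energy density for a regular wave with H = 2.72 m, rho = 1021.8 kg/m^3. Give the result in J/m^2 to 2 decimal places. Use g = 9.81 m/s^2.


E = (1/8) * rho * g * H^2
E = (1/8) * 1021.8 * 9.81 * 2.72^2
E = 0.125 * 1021.8 * 9.81 * 7.3984
E = 9270.06 J/m^2

9270.06


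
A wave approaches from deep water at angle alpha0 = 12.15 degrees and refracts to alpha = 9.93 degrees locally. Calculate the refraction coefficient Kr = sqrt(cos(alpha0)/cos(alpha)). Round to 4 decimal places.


Kr = sqrt(cos(alpha0) / cos(alpha))
cos(12.15) = 0.977600
cos(9.93) = 0.985019
Kr = sqrt(0.977600 / 0.985019)
Kr = sqrt(0.992468)
Kr = 0.9962

0.9962


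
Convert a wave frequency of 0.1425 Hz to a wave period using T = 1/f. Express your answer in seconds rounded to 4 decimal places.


T = 1 / f
T = 1 / 0.1425
T = 7.0175 s

7.0175


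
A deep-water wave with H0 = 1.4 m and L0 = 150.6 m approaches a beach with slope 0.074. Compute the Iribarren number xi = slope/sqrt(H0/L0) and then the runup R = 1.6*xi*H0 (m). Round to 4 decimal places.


xi = slope / sqrt(H0/L0)
H0/L0 = 1.4/150.6 = 0.009296
sqrt(0.009296) = 0.096417
xi = 0.074 / 0.096417 = 0.767503
R = 1.6 * xi * H0 = 1.6 * 0.767503 * 1.4
R = 1.7192 m

1.7192


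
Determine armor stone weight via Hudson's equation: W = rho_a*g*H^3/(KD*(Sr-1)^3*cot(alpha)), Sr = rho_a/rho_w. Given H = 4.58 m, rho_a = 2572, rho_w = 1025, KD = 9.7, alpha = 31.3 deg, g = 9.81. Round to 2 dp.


Sr = rho_a / rho_w = 2572 / 1025 = 2.509268
(Sr - 1) = 1.509268
(Sr - 1)^3 = 3.437948
cot(31.3) = 1 / tan(31.3) = 1 / 0.608010 = 1.644711
Numerator = 2572 * 9.81 * 4.58^3 = 2424021.1547
Denominator = 9.7 * 3.437948 * 1.644711 = 54.847987
W = 2424021.1547 / 54.847987
W = 44195.26 N

44195.26


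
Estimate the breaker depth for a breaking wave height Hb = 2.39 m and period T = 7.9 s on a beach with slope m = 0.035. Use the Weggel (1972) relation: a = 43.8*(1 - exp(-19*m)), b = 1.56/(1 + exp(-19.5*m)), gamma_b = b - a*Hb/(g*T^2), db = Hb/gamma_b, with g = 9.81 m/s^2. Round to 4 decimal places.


a = 43.8 * (1 - exp(-19 * m))
exp(-19 * 0.035) = exp(-0.6650) = 0.514274
a = 43.8 * (1 - 0.514274) = 21.274819
b = 1.56 / (1 + exp(-19.5 * m))
exp(-19.5 * 0.035) = exp(-0.6825) = 0.505352
b = 1.56 / (1 + 0.505352) = 1.036302
Hb / (g * T^2) = 2.39 / (9.81 * 7.9^2) = 2.39 / 612.2421 = 0.00390368
gamma_b = b - a * Hb/(g*T^2) = 1.036302 - 21.274819 * 0.00390368 = 0.953252
db = Hb / gamma_b = 2.39 / 0.953252
db = 2.5072 m

2.5072


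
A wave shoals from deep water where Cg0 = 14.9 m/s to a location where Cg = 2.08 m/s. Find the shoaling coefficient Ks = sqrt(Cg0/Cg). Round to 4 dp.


Ks = sqrt(Cg0 / Cg)
Ks = sqrt(14.9 / 2.08)
Ks = sqrt(7.1635)
Ks = 2.6765

2.6765


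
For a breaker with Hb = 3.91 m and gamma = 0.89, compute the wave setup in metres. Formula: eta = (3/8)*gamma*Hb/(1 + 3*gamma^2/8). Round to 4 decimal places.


eta = (3/8) * gamma * Hb / (1 + 3*gamma^2/8)
Numerator = (3/8) * 0.89 * 3.91 = 1.304963
Denominator = 1 + 3*0.89^2/8 = 1 + 0.297038 = 1.297038
eta = 1.304963 / 1.297038
eta = 1.0061 m

1.0061


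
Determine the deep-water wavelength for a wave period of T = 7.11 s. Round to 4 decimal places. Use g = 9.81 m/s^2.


L0 = g * T^2 / (2 * pi)
L0 = 9.81 * 7.11^2 / (2 * pi)
L0 = 9.81 * 50.5521 / 6.28319
L0 = 495.9161 / 6.28319
L0 = 78.9275 m

78.9275


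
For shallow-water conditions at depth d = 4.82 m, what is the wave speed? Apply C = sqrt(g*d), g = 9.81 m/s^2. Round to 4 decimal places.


Using the shallow-water approximation:
C = sqrt(g * d) = sqrt(9.81 * 4.82)
C = sqrt(47.2842)
C = 6.8764 m/s

6.8764


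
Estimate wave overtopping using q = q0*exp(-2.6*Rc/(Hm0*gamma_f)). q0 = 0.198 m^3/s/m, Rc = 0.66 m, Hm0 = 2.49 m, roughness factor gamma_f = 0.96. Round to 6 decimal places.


q = q0 * exp(-2.6 * Rc / (Hm0 * gamma_f))
Exponent = -2.6 * 0.66 / (2.49 * 0.96)
= -2.6 * 0.66 / 2.3904
= -0.717871
exp(-0.717871) = 0.487789
q = 0.198 * 0.487789
q = 0.096582 m^3/s/m

0.096582


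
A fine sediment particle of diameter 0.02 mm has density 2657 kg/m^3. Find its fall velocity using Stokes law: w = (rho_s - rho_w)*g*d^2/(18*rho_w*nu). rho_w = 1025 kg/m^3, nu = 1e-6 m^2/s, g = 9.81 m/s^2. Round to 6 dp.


w = (rho_s - rho_w) * g * d^2 / (18 * rho_w * nu)
d = 0.02 mm = 0.000020 m
rho_s - rho_w = 2657 - 1025 = 1632
Numerator = 1632 * 9.81 * (0.000020)^2 = 0.000006403968
Denominator = 18 * 1025 * 1e-6 = 0.018450
w = 0.000347 m/s

0.000347


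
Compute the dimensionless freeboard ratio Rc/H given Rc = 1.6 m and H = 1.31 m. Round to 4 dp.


Relative freeboard = Rc / H
= 1.6 / 1.31
= 1.2214

1.2214


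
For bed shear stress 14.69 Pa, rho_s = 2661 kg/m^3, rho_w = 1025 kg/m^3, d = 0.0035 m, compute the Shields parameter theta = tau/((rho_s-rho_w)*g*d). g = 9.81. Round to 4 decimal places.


theta = tau / ((rho_s - rho_w) * g * d)
rho_s - rho_w = 2661 - 1025 = 1636
Denominator = 1636 * 9.81 * 0.0035 = 56.172060
theta = 14.69 / 56.172060
theta = 0.2615

0.2615


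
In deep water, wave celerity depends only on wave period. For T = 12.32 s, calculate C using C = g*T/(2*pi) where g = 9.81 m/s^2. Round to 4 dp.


We use the deep-water celerity formula:
C = g * T / (2 * pi)
C = 9.81 * 12.32 / (2 * 3.14159...)
C = 120.859200 / 6.283185
C = 19.2353 m/s

19.2353


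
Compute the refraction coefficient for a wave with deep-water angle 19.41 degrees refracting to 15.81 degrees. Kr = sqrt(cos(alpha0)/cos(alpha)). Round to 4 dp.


Kr = sqrt(cos(alpha0) / cos(alpha))
cos(19.41) = 0.943165
cos(15.81) = 0.962170
Kr = sqrt(0.943165 / 0.962170)
Kr = sqrt(0.980247)
Kr = 0.9901

0.9901


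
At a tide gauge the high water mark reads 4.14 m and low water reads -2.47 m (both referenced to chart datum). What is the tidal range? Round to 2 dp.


Tidal range = High water - Low water
Tidal range = 4.14 - (-2.47)
Tidal range = 6.61 m

6.61


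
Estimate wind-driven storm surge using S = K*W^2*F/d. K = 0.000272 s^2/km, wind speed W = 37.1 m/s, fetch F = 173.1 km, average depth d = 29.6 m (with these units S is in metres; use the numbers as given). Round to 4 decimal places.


S = K * W^2 * F / d
W^2 = 37.1^2 = 1376.41
S = 0.000272 * 1376.41 * 173.1 / 29.6
Numerator = 0.000272 * 1376.41 * 173.1 = 64.805787
S = 64.805787 / 29.6 = 2.1894 m

2.1894


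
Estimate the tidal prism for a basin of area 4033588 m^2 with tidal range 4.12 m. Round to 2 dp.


Tidal prism = Area * Tidal range
P = 4033588 * 4.12
P = 16618382.56 m^3

16618382.56


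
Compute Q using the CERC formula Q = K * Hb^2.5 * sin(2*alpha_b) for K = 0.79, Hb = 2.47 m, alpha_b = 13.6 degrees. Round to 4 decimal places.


Q = K * Hb^2.5 * sin(2 * alpha_b)
Hb^2.5 = 2.47^2.5 = 9.588317
sin(2 * 13.6) = sin(27.2) = 0.457098
Q = 0.79 * 9.588317 * 0.457098
Q = 3.4624 m^3/s

3.4624


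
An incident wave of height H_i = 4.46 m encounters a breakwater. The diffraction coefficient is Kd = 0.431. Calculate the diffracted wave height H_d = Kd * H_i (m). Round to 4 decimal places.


H_d = Kd * H_i
H_d = 0.431 * 4.46
H_d = 1.9223 m

1.9223


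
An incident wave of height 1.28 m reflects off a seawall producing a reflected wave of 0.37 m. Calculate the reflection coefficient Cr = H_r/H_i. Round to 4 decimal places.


Cr = H_r / H_i
Cr = 0.37 / 1.28
Cr = 0.2891

0.2891


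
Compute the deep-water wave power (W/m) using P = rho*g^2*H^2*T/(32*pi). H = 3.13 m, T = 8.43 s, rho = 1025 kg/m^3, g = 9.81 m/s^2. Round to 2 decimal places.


P = rho * g^2 * H^2 * T / (32 * pi)
P = 1025 * 9.81^2 * 3.13^2 * 8.43 / (32 * pi)
P = 1025 * 96.2361 * 9.7969 * 8.43 / 100.53096
P = 81036.05 W/m

81036.05


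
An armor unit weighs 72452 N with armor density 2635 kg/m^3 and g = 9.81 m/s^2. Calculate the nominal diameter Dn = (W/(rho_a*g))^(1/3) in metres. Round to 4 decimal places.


V = W / (rho_a * g)
V = 72452 / (2635 * 9.81)
V = 72452 / 25849.35
V = 2.802856 m^3
Dn = V^(1/3) = 2.802856^(1/3)
Dn = 1.4099 m

1.4099


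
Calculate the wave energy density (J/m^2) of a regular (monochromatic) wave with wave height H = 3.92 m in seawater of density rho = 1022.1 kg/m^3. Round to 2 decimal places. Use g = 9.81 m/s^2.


E = (1/8) * rho * g * H^2
E = (1/8) * 1022.1 * 9.81 * 3.92^2
E = 0.125 * 1022.1 * 9.81 * 15.3664
E = 19259.48 J/m^2

19259.48


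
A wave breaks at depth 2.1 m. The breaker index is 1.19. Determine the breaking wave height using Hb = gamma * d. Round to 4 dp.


Hb = gamma * d
Hb = 1.19 * 2.1
Hb = 2.4990 m

2.4990


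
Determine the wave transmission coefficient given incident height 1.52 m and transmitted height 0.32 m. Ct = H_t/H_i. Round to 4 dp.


Ct = H_t / H_i
Ct = 0.32 / 1.52
Ct = 0.2105

0.2105


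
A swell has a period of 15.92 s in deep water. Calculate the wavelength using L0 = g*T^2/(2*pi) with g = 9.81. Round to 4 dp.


L0 = g * T^2 / (2 * pi)
L0 = 9.81 * 15.92^2 / (2 * pi)
L0 = 9.81 * 253.4464 / 6.28319
L0 = 2486.3092 / 6.28319
L0 = 395.7084 m

395.7084


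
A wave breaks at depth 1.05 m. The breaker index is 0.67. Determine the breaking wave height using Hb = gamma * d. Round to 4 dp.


Hb = gamma * d
Hb = 0.67 * 1.05
Hb = 0.7035 m

0.7035


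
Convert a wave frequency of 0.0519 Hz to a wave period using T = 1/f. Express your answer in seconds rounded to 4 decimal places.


T = 1 / f
T = 1 / 0.0519
T = 19.2678 s

19.2678


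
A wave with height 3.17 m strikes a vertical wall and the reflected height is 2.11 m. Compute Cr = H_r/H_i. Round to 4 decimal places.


Cr = H_r / H_i
Cr = 2.11 / 3.17
Cr = 0.6656

0.6656


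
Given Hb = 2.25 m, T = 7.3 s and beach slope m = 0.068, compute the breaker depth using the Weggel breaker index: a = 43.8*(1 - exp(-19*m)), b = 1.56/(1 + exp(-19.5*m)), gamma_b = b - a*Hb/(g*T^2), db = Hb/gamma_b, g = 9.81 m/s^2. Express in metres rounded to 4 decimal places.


a = 43.8 * (1 - exp(-19 * m))
exp(-19 * 0.068) = exp(-1.2920) = 0.274721
a = 43.8 * (1 - 0.274721) = 31.767229
b = 1.56 / (1 + exp(-19.5 * m))
exp(-19.5 * 0.068) = exp(-1.3260) = 0.265537
b = 1.56 / (1 + 0.265537) = 1.232678
Hb / (g * T^2) = 2.25 / (9.81 * 7.3^2) = 2.25 / 522.7749 = 0.00430396
gamma_b = b - a * Hb/(g*T^2) = 1.232678 - 31.767229 * 0.00430396 = 1.095953
db = Hb / gamma_b = 2.25 / 1.095953
db = 2.0530 m

2.0530


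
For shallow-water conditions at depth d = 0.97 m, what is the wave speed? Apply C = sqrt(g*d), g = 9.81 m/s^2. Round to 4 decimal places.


Using the shallow-water approximation:
C = sqrt(g * d) = sqrt(9.81 * 0.97)
C = sqrt(9.5157)
C = 3.0848 m/s

3.0848


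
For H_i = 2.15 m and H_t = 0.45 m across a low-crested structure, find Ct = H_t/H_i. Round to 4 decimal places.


Ct = H_t / H_i
Ct = 0.45 / 2.15
Ct = 0.2093

0.2093


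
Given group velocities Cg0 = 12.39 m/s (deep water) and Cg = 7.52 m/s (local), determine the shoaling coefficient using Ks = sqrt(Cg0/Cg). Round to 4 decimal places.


Ks = sqrt(Cg0 / Cg)
Ks = sqrt(12.39 / 7.52)
Ks = sqrt(1.6476)
Ks = 1.2836

1.2836


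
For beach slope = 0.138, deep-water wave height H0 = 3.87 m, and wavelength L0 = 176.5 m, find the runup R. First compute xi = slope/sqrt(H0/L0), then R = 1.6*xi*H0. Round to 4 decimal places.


xi = slope / sqrt(H0/L0)
H0/L0 = 3.87/176.5 = 0.021926
sqrt(0.021926) = 0.148075
xi = 0.138 / 0.148075 = 0.931957
R = 1.6 * xi * H0 = 1.6 * 0.931957 * 3.87
R = 5.7707 m

5.7707


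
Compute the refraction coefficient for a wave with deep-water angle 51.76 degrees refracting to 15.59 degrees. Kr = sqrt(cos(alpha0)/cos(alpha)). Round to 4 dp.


Kr = sqrt(cos(alpha0) / cos(alpha))
cos(51.76) = 0.618957
cos(15.59) = 0.963209
Kr = sqrt(0.618957 / 0.963209)
Kr = sqrt(0.642598)
Kr = 0.8016

0.8016


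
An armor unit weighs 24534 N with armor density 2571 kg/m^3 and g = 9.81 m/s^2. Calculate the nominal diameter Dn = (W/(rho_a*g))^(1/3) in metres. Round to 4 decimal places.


V = W / (rho_a * g)
V = 24534 / (2571 * 9.81)
V = 24534 / 25221.51
V = 0.972741 m^3
Dn = V^(1/3) = 0.972741^(1/3)
Dn = 0.9908 m

0.9908


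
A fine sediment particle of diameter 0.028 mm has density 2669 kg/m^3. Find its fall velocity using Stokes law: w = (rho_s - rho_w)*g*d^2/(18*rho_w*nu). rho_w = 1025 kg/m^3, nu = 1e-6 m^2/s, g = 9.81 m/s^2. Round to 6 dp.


w = (rho_s - rho_w) * g * d^2 / (18 * rho_w * nu)
d = 0.028 mm = 0.000028 m
rho_s - rho_w = 2669 - 1025 = 1644
Numerator = 1644 * 9.81 * (0.000028)^2 = 0.000012644070
Denominator = 18 * 1025 * 1e-6 = 0.018450
w = 0.000685 m/s

0.000685


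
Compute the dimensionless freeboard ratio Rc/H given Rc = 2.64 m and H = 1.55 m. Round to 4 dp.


Relative freeboard = Rc / H
= 2.64 / 1.55
= 1.7032

1.7032


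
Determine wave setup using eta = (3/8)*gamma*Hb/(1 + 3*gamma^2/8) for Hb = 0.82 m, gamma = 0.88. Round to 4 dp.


eta = (3/8) * gamma * Hb / (1 + 3*gamma^2/8)
Numerator = (3/8) * 0.88 * 0.82 = 0.270600
Denominator = 1 + 3*0.88^2/8 = 1 + 0.290400 = 1.290400
eta = 0.270600 / 1.290400
eta = 0.2097 m

0.2097


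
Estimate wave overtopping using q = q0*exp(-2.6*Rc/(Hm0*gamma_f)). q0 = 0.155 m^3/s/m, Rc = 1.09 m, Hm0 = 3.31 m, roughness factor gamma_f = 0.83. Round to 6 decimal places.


q = q0 * exp(-2.6 * Rc / (Hm0 * gamma_f))
Exponent = -2.6 * 1.09 / (3.31 * 0.83)
= -2.6 * 1.09 / 2.7473
= -1.031558
exp(-1.031558) = 0.356451
q = 0.155 * 0.356451
q = 0.055250 m^3/s/m

0.055250


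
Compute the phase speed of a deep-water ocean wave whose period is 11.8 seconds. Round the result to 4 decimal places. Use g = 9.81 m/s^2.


We use the deep-water celerity formula:
C = g * T / (2 * pi)
C = 9.81 * 11.8 / (2 * 3.14159...)
C = 115.758000 / 6.283185
C = 18.4235 m/s

18.4235


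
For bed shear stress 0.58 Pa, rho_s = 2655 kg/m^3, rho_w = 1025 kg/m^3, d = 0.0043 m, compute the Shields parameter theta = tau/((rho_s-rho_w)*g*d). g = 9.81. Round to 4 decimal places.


theta = tau / ((rho_s - rho_w) * g * d)
rho_s - rho_w = 2655 - 1025 = 1630
Denominator = 1630 * 9.81 * 0.0043 = 68.758290
theta = 0.58 / 68.758290
theta = 0.0084

0.0084


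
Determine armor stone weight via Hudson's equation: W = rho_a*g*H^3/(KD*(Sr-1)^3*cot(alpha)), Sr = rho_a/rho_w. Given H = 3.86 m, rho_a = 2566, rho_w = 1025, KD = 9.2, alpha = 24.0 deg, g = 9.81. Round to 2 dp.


Sr = rho_a / rho_w = 2566 / 1025 = 2.503415
(Sr - 1) = 1.503415
(Sr - 1)^3 = 3.398101
cot(24.0) = 1 / tan(24.0) = 1 / 0.445229 = 2.246037
Numerator = 2566 * 9.81 * 3.86^3 = 1447729.9982
Denominator = 9.2 * 3.398101 * 2.246037 = 70.216796
W = 1447729.9982 / 70.216796
W = 20618.00 N

20618.00


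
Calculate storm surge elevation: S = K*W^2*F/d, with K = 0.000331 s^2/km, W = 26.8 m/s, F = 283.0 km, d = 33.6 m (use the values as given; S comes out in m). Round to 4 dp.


S = K * W^2 * F / d
W^2 = 26.8^2 = 718.24
S = 0.000331 * 718.24 * 283.0 / 33.6
Numerator = 0.000331 * 718.24 * 283.0 = 67.279696
S = 67.279696 / 33.6 = 2.0024 m

2.0024


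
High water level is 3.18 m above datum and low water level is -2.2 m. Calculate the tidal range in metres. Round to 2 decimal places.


Tidal range = High water - Low water
Tidal range = 3.18 - (-2.2)
Tidal range = 5.38 m

5.38


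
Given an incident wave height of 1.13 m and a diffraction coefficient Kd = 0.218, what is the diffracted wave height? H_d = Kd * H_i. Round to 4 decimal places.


H_d = Kd * H_i
H_d = 0.218 * 1.13
H_d = 0.2463 m

0.2463


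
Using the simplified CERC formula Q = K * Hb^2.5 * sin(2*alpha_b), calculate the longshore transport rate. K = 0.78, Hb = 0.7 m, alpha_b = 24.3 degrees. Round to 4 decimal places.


Q = K * Hb^2.5 * sin(2 * alpha_b)
Hb^2.5 = 0.7^2.5 = 0.409963
sin(2 * 24.3) = sin(48.6) = 0.750111
Q = 0.78 * 0.409963 * 0.750111
Q = 0.2399 m^3/s

0.2399


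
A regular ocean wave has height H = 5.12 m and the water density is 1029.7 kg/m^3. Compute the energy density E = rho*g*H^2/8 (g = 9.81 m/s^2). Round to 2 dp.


E = (1/8) * rho * g * H^2
E = (1/8) * 1029.7 * 9.81 * 5.12^2
E = 0.125 * 1029.7 * 9.81 * 26.2144
E = 33100.13 J/m^2

33100.13


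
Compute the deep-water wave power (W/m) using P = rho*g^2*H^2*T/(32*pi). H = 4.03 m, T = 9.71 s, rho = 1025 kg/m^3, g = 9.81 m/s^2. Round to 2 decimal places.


P = rho * g^2 * H^2 * T / (32 * pi)
P = 1025 * 9.81^2 * 4.03^2 * 9.71 / (32 * pi)
P = 1025 * 96.2361 * 16.2409 * 9.71 / 100.53096
P = 154735.99 W/m

154735.99
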